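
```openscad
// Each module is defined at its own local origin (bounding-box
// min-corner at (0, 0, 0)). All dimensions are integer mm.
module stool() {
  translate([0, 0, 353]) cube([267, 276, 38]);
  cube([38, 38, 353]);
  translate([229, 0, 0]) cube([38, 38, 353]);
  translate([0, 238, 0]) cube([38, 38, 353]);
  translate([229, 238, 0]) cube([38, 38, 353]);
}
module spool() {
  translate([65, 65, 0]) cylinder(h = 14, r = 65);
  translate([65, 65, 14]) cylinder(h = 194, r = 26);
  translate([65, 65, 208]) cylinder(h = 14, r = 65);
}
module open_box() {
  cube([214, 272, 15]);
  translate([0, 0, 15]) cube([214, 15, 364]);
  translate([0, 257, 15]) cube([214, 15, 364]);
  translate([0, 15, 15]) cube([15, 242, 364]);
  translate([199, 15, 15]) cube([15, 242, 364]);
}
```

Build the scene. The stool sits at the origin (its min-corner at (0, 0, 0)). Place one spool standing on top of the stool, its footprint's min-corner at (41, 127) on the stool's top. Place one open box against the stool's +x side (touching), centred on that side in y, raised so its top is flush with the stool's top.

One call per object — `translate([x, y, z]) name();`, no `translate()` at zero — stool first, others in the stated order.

stool();
translate([41, 127, 391]) spool();
translate([267, 2, 12]) open_box();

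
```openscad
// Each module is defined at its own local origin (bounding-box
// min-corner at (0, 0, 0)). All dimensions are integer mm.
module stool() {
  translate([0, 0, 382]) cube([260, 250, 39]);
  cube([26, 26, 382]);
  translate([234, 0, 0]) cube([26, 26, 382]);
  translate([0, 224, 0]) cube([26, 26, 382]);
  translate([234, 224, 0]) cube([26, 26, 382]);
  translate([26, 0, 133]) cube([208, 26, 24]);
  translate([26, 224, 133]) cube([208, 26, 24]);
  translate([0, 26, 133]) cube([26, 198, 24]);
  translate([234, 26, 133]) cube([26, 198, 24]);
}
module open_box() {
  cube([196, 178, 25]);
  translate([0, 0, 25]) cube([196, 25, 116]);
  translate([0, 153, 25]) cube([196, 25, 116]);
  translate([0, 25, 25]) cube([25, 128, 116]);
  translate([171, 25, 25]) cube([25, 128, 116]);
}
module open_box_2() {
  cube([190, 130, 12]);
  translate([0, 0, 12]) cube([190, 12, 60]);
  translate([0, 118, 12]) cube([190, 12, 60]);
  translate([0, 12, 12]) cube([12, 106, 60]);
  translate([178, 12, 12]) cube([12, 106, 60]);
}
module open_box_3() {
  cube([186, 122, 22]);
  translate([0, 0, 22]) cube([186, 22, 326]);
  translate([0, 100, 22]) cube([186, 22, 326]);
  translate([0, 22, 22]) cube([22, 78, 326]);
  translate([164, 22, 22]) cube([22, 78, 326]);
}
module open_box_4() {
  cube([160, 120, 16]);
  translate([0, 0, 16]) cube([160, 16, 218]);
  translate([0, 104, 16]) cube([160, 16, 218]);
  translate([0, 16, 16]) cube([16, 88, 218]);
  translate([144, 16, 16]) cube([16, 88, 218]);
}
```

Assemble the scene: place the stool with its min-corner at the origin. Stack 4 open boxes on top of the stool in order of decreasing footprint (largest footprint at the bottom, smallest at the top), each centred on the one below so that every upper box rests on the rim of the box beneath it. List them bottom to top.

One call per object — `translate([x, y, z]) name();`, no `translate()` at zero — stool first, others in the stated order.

stool();
translate([32, 36, 421]) open_box();
translate([35, 60, 562]) open_box_2();
translate([37, 64, 634]) open_box_3();
translate([50, 65, 982]) open_box_4();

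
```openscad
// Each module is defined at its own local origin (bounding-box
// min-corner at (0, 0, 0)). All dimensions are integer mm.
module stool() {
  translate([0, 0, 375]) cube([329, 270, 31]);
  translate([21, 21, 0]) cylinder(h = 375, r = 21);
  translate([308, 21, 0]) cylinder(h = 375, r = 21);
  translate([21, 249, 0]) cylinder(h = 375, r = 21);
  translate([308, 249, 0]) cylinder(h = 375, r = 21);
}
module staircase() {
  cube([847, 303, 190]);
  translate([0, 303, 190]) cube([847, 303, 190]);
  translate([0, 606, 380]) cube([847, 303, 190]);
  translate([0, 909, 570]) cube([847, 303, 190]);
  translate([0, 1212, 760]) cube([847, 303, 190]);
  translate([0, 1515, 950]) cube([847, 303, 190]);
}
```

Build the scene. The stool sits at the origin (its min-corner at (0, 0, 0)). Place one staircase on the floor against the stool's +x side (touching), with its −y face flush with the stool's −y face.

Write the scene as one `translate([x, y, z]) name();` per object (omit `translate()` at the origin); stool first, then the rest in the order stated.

stool();
translate([329, 0, 0]) staircase();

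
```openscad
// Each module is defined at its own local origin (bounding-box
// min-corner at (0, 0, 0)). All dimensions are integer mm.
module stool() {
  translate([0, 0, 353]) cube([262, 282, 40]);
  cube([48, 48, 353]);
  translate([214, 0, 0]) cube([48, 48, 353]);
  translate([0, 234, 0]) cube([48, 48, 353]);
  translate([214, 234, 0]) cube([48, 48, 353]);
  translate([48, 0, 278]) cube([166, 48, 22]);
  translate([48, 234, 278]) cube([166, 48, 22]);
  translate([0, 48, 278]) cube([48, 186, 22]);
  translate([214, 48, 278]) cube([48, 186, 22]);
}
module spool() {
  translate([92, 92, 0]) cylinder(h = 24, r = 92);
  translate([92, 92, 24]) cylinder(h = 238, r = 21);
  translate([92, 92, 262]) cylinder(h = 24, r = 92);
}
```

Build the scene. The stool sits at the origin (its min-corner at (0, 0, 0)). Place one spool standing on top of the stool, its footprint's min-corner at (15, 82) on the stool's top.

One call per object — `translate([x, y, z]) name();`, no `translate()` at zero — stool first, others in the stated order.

stool();
translate([15, 82, 393]) spool();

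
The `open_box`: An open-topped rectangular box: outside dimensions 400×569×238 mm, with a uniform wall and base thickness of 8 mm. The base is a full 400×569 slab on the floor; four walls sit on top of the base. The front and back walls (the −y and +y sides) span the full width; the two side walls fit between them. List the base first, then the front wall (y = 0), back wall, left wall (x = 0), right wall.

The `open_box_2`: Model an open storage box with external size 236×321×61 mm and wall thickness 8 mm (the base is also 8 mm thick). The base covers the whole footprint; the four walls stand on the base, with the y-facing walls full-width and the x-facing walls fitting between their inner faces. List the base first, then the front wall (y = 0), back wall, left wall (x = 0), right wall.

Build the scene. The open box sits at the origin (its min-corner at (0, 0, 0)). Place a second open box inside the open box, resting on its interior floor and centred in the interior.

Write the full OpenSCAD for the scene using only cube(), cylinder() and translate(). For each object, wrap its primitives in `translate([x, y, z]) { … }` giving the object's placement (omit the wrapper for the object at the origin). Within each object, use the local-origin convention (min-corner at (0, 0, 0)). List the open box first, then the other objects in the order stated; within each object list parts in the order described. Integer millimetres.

cube([400, 569, 8]);
translate([0, 0, 8]) cube([400, 8, 230]);
translate([0, 561, 8]) cube([400, 8, 230]);
translate([0, 8, 8]) cube([8, 553, 230]);
translate([392, 8, 8]) cube([8, 553, 230]);
translate([82, 124, 8]) {
  cube([236, 321, 8]);
  translate([0, 0, 8]) cube([236, 8, 53]);
  translate([0, 313, 8]) cube([236, 8, 53]);
  translate([0, 8, 8]) cube([8, 305, 53]);
  translate([228, 8, 8]) cube([8, 305, 53]);
}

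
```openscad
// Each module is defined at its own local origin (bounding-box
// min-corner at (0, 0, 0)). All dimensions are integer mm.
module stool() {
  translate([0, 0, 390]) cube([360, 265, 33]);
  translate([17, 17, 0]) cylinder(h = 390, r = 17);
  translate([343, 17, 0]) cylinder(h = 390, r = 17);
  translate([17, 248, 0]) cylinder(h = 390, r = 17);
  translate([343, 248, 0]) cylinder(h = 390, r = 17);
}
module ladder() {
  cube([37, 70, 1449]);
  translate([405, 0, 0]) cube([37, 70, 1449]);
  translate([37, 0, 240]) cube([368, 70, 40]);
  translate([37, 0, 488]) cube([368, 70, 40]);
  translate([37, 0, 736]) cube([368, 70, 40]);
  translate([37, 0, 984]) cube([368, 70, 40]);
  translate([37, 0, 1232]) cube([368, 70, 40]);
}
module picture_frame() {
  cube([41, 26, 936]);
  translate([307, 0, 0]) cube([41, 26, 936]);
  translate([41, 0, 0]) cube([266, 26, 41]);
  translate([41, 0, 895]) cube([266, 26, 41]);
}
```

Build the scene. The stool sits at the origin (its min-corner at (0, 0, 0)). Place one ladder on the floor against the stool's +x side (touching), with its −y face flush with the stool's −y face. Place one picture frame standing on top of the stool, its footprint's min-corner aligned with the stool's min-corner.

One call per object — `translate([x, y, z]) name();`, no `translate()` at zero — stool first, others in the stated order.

stool();
translate([360, 0, 0]) ladder();
translate([0, 0, 423]) picture_frame();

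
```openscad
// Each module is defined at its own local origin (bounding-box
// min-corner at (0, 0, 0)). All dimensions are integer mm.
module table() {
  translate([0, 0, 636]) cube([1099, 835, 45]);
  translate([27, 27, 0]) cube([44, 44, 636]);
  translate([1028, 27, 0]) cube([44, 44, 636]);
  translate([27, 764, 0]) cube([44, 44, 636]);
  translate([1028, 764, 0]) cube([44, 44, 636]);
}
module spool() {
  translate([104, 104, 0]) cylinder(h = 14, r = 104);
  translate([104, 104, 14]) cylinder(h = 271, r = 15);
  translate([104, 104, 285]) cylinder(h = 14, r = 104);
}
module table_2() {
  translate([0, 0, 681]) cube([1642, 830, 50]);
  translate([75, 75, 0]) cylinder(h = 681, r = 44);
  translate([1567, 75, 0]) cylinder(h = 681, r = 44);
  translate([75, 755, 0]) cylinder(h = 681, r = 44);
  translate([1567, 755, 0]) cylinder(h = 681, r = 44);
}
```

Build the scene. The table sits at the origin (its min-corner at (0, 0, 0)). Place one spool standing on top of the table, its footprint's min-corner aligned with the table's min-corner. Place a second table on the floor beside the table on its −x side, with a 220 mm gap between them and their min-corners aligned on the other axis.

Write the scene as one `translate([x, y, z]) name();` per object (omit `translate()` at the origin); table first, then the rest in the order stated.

table();
translate([0, 0, 681]) spool();
translate([-1862, 0, 0]) table_2();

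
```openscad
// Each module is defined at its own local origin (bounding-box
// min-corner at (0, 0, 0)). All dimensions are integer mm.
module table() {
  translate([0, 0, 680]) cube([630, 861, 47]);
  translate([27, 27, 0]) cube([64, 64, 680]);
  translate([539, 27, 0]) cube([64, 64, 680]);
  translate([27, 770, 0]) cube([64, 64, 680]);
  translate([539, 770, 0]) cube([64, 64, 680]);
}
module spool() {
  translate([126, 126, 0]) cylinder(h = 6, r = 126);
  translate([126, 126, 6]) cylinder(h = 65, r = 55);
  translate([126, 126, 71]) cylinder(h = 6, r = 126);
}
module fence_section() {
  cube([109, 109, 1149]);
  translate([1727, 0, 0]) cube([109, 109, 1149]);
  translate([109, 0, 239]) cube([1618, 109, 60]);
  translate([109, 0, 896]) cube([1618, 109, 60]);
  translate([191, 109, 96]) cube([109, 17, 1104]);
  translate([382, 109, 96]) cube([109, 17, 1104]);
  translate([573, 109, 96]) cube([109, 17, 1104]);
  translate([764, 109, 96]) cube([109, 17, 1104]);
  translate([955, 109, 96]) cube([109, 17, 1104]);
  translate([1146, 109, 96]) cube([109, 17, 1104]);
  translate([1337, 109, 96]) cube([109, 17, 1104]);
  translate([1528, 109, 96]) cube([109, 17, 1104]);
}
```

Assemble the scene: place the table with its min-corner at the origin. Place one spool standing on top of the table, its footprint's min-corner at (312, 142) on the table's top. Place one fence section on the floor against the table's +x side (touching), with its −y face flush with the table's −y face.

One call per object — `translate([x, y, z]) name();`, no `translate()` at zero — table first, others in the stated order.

table();
translate([312, 142, 727]) spool();
translate([630, 0, 0]) fence_section();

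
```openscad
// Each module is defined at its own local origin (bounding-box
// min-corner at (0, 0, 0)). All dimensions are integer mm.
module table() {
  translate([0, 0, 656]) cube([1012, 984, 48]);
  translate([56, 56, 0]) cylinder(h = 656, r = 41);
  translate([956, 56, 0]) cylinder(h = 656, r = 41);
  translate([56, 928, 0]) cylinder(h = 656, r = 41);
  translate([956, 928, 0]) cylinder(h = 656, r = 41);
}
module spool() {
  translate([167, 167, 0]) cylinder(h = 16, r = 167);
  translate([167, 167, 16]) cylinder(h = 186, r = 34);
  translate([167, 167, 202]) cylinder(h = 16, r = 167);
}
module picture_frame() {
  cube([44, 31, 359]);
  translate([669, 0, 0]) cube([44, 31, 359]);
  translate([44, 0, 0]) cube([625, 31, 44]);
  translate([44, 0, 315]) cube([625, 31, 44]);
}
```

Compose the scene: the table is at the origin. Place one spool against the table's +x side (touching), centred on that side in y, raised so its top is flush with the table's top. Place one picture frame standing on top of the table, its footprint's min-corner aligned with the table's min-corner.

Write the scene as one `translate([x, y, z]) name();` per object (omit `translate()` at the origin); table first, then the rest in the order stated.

table();
translate([1012, 325, 486]) spool();
translate([0, 0, 704]) picture_frame();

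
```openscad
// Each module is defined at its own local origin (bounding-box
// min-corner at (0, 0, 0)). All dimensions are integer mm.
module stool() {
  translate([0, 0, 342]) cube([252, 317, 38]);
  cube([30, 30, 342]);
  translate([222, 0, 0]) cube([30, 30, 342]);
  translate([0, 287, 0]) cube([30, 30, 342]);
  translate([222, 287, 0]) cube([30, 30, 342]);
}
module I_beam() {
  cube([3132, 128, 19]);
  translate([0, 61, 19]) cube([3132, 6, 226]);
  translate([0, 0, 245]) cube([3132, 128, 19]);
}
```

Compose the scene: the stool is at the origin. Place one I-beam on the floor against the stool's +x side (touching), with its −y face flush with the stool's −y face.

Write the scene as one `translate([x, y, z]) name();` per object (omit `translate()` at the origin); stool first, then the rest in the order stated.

stool();
translate([252, 0, 0]) I_beam();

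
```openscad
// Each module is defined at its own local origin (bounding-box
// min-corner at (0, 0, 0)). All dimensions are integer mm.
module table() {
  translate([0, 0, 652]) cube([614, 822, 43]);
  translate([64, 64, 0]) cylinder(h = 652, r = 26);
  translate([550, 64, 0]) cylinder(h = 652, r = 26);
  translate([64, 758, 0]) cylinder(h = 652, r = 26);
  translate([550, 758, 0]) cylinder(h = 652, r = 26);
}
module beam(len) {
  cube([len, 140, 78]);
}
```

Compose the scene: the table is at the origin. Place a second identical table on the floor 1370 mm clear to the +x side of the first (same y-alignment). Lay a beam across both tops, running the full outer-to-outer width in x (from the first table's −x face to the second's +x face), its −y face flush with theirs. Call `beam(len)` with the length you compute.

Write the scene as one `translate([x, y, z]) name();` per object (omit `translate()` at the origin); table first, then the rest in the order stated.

table();
translate([1984, 0, 0]) table();
translate([0, 0, 695]) beam(2598);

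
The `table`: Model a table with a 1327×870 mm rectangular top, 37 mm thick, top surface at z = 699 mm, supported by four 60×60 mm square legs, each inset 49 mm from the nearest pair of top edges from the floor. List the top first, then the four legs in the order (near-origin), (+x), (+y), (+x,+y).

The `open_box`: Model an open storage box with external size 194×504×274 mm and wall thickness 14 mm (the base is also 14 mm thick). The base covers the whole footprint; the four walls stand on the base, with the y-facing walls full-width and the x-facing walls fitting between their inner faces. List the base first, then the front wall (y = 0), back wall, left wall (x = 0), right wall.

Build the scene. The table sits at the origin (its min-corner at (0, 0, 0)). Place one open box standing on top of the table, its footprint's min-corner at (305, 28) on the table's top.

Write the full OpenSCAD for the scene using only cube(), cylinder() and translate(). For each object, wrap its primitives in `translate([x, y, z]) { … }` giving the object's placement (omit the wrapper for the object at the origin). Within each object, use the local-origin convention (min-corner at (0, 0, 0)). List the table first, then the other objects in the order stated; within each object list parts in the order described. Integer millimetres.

translate([0, 0, 662]) cube([1327, 870, 37]);
translate([49, 49, 0]) cube([60, 60, 662]);
translate([1218, 49, 0]) cube([60, 60, 662]);
translate([49, 761, 0]) cube([60, 60, 662]);
translate([1218, 761, 0]) cube([60, 60, 662]);
translate([305, 28, 699]) {
  cube([194, 504, 14]);
  translate([0, 0, 14]) cube([194, 14, 260]);
  translate([0, 490, 14]) cube([194, 14, 260]);
  translate([0, 14, 14]) cube([14, 476, 260]);
  translate([180, 14, 14]) cube([14, 476, 260]);
}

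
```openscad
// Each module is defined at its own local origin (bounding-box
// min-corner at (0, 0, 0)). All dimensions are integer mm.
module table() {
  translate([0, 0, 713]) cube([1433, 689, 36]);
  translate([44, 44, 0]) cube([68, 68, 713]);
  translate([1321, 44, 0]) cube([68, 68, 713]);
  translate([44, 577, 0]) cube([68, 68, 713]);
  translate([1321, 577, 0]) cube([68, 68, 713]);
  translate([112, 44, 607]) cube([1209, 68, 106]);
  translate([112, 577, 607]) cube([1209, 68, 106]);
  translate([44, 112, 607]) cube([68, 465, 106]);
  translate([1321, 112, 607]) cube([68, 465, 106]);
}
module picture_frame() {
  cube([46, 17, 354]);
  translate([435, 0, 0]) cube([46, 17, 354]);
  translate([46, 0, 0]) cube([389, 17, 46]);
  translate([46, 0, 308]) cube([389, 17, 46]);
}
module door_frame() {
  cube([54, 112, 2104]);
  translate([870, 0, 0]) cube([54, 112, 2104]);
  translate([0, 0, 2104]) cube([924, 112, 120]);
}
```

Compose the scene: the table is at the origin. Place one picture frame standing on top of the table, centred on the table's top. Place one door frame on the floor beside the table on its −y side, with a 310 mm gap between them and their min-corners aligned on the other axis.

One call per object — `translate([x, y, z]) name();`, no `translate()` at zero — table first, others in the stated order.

table();
translate([476, 336, 749]) picture_frame();
translate([0, -422, 0]) door_frame();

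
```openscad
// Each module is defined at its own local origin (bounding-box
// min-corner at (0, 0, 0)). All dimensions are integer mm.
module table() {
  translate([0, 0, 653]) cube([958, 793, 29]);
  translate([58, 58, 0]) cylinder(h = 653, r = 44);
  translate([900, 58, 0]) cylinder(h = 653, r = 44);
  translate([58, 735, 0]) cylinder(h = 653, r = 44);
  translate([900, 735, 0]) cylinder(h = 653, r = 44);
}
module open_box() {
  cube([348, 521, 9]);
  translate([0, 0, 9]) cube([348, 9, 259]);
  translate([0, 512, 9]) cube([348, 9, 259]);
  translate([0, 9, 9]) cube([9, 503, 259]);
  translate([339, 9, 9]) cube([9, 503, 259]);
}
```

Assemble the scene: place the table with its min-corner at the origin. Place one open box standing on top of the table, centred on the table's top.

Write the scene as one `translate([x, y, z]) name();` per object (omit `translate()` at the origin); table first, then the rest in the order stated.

table();
translate([305, 136, 682]) open_box();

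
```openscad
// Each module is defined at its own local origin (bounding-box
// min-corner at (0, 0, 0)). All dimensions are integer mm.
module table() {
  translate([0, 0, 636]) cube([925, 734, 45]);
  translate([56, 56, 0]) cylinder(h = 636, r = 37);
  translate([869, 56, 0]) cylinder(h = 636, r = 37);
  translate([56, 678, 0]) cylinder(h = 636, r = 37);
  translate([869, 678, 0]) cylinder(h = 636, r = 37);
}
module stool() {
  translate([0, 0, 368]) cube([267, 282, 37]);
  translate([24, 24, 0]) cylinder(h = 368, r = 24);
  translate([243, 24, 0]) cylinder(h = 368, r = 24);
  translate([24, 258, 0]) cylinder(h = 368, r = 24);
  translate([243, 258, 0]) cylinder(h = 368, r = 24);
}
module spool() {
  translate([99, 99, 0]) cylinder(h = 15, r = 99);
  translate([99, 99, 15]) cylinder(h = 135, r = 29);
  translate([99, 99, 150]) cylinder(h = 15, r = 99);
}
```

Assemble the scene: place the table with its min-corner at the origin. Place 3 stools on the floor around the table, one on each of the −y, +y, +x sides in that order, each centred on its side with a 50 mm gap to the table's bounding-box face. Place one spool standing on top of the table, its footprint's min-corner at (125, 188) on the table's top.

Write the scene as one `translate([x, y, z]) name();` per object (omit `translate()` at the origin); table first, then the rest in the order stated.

table();
translate([329, -332, 0]) stool();
translate([329, 784, 0]) stool();
translate([975, 226, 0]) stool();
translate([125, 188, 681]) spool();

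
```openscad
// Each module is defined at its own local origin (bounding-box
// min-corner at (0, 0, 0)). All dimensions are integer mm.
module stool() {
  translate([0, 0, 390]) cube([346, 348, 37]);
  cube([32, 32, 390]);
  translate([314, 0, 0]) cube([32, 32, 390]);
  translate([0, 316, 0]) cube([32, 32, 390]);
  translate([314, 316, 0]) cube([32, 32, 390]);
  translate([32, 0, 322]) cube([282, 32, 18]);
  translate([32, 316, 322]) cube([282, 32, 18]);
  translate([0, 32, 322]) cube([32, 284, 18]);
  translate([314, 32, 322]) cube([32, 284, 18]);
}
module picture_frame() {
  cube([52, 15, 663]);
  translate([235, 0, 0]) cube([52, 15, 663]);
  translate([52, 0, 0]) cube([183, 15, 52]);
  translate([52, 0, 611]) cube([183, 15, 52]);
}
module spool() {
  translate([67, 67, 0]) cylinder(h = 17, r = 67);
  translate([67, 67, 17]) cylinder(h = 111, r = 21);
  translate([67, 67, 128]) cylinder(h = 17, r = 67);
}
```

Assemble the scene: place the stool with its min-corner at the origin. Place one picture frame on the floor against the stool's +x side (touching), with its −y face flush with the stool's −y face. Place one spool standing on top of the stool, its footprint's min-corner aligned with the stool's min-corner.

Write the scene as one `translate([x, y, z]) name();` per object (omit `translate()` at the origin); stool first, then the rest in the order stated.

stool();
translate([346, 0, 0]) picture_frame();
translate([0, 0, 427]) spool();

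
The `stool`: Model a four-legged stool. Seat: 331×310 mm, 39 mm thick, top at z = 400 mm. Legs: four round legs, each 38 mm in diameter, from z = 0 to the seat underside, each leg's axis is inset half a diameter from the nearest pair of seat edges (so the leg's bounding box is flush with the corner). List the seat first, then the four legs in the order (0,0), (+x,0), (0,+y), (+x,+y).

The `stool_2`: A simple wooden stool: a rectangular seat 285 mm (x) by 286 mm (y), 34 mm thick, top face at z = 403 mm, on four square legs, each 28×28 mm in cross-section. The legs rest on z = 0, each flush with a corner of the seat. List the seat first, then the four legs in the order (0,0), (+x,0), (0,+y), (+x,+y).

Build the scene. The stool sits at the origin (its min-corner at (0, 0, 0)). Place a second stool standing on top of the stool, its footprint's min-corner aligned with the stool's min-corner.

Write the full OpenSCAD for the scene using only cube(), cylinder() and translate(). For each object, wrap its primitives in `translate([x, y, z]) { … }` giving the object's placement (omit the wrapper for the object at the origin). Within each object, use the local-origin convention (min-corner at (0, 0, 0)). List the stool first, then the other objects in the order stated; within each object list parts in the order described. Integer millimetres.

translate([0, 0, 361]) cube([331, 310, 39]);
translate([19, 19, 0]) cylinder(h = 361, r = 19);
translate([312, 19, 0]) cylinder(h = 361, r = 19);
translate([19, 291, 0]) cylinder(h = 361, r = 19);
translate([312, 291, 0]) cylinder(h = 361, r = 19);
translate([0, 0, 400]) {
  translate([0, 0, 369]) cube([285, 286, 34]);
  cube([28, 28, 369]);
  translate([257, 0, 0]) cube([28, 28, 369]);
  translate([0, 258, 0]) cube([28, 28, 369]);
  translate([257, 258, 0]) cube([28, 28, 369]);
}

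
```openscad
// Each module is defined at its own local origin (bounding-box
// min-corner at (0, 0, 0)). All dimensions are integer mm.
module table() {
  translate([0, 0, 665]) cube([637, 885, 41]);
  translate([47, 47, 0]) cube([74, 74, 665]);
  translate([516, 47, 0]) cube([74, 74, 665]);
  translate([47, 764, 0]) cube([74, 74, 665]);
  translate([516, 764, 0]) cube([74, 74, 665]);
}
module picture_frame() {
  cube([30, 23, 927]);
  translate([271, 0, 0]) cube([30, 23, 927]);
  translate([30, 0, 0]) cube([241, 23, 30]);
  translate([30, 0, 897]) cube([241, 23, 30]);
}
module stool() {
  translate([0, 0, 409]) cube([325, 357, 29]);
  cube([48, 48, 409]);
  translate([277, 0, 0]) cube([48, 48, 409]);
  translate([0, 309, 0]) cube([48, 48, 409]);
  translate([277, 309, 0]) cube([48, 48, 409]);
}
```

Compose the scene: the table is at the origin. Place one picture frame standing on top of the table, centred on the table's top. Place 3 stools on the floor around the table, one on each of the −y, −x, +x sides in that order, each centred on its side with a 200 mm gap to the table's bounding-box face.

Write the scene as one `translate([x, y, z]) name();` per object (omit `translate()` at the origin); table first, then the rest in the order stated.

table();
translate([168, 431, 706]) picture_frame();
translate([156, -557, 0]) stool();
translate([-525, 264, 0]) stool();
translate([837, 264, 0]) stool();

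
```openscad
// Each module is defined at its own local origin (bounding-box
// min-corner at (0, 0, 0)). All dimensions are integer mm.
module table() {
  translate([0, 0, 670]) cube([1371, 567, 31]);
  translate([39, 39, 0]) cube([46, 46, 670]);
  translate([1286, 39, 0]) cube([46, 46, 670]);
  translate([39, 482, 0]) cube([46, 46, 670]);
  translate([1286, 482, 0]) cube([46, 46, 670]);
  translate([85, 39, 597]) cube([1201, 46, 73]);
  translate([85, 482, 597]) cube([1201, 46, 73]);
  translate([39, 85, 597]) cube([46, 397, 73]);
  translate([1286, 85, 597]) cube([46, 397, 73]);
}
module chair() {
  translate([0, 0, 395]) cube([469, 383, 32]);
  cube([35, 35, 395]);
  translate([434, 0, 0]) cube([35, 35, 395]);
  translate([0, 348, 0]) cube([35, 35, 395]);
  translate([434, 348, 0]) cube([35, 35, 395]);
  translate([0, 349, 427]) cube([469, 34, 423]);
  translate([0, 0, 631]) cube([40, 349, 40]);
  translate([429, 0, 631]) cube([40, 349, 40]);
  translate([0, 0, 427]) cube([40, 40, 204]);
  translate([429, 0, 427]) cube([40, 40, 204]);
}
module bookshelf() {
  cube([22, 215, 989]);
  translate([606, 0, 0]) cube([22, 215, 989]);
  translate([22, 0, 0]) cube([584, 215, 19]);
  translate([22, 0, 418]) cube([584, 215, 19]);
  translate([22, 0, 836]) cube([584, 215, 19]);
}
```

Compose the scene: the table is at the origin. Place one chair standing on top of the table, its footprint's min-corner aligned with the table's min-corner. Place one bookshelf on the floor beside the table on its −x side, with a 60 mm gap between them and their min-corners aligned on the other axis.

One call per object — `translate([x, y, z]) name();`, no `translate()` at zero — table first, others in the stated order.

table();
translate([0, 0, 701]) chair();
translate([-688, 0, 0]) bookshelf();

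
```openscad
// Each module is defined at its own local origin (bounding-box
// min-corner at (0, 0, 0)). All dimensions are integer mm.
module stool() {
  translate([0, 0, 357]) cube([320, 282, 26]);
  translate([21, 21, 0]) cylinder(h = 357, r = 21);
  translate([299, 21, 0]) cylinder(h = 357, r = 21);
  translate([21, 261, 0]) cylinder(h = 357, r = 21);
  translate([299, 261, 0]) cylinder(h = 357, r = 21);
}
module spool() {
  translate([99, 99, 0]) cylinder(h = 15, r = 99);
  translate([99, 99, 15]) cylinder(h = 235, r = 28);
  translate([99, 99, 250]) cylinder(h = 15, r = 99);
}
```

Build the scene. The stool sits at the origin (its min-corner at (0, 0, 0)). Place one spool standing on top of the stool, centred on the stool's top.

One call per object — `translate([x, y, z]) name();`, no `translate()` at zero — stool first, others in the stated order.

stool();
translate([61, 42, 383]) spool();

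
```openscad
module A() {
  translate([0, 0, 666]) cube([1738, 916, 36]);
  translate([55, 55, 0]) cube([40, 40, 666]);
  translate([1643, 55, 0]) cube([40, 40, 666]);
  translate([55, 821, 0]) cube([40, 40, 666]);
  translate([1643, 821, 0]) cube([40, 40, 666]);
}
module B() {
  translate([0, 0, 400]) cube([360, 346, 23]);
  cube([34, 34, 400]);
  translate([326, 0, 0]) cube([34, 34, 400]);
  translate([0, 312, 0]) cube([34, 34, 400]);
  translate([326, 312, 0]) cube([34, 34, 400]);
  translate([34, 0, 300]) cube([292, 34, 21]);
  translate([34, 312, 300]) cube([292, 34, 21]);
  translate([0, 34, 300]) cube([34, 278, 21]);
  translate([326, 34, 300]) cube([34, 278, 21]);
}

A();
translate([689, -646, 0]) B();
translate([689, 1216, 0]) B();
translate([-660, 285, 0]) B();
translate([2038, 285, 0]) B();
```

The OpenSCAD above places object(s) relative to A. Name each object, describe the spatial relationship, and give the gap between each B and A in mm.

A is a table. B is a stool. Four stools sit around the table at the −y, +y, −x, +x sides. The gap between each stool and the table is 300 mm.

Each stool's nearest face is 300 mm from the table's bounding box.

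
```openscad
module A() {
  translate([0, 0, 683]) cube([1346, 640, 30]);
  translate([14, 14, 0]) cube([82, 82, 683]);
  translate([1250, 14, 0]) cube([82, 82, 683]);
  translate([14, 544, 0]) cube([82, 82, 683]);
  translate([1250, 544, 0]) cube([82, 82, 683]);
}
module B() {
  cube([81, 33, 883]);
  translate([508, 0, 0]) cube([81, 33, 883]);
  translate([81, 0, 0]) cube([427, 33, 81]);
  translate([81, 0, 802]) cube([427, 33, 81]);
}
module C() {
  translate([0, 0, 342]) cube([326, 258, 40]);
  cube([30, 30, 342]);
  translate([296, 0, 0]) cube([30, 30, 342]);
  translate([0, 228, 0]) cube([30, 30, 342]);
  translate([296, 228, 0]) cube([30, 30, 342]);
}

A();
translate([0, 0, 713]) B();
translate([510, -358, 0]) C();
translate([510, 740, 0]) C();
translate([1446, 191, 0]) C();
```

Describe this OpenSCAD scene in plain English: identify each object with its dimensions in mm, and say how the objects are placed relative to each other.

A is a table with a 1346×640 mm rectangular top, 30 mm thick, top surface at z = 713 mm, supported by four 82×82 mm square legs, each inset 14 mm from the nearest pair of top edges, running from the floor.

B is a picture frame with a 427×721 mm rectangular opening (x by z) and a uniform 81 mm border on every side. Frame depth is 33 mm along y. It is built from two vertical stiles running the full outside height and two horizontal rails spanning the gap between the stiles.

C is a simple wooden stool: a rectangular seat 326 mm (x) by 258 mm (y), 40 mm thick, top face at z = 382 mm, on four square legs, each 30×30 mm in cross-section. The legs rest on z = 0, each flush with a corner of the seat.

The picture frame is on top of the table. Three stools sit around the table at the −y, +y, +x sides.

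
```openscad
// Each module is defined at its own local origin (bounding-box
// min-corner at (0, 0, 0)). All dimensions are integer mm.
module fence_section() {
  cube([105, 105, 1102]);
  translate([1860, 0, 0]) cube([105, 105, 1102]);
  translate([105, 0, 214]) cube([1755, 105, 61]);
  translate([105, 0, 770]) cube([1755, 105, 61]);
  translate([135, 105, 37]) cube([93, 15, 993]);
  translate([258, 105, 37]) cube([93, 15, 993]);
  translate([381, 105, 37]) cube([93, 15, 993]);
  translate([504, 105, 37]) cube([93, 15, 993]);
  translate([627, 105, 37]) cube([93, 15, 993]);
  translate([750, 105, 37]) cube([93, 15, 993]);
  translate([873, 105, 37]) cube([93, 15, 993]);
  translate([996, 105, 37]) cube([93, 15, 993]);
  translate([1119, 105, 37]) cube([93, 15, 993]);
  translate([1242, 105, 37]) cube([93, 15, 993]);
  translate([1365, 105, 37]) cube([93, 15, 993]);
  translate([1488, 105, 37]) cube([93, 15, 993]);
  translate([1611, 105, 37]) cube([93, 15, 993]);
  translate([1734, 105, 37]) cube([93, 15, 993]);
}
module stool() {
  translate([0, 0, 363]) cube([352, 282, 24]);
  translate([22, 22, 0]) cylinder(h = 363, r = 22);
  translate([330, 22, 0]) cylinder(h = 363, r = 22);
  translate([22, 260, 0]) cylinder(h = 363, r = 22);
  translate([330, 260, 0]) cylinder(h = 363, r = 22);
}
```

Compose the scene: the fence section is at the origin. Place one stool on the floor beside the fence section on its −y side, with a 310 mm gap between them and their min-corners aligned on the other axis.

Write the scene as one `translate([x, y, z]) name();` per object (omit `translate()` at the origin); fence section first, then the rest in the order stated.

fence_section();
translate([0, -592, 0]) stool();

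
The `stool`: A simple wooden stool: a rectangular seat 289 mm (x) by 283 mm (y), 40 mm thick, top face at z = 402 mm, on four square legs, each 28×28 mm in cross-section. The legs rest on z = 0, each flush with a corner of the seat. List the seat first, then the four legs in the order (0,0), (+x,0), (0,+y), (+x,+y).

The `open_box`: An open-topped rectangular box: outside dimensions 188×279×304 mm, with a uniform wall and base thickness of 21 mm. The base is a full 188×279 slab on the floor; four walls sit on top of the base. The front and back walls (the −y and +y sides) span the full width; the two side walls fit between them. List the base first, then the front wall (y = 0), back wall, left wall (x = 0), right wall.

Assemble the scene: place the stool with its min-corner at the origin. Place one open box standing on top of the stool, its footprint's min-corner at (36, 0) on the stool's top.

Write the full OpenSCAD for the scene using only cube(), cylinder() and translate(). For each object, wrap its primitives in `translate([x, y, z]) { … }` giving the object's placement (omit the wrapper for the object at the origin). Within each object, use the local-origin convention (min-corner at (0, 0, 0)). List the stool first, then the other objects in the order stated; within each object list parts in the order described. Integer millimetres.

translate([0, 0, 362]) cube([289, 283, 40]);
cube([28, 28, 362]);
translate([261, 0, 0]) cube([28, 28, 362]);
translate([0, 255, 0]) cube([28, 28, 362]);
translate([261, 255, 0]) cube([28, 28, 362]);
translate([36, 0, 402]) {
  cube([188, 279, 21]);
  translate([0, 0, 21]) cube([188, 21, 283]);
  translate([0, 258, 21]) cube([188, 21, 283]);
  translate([0, 21, 21]) cube([21, 237, 283]);
  translate([167, 21, 21]) cube([21, 237, 283]);
}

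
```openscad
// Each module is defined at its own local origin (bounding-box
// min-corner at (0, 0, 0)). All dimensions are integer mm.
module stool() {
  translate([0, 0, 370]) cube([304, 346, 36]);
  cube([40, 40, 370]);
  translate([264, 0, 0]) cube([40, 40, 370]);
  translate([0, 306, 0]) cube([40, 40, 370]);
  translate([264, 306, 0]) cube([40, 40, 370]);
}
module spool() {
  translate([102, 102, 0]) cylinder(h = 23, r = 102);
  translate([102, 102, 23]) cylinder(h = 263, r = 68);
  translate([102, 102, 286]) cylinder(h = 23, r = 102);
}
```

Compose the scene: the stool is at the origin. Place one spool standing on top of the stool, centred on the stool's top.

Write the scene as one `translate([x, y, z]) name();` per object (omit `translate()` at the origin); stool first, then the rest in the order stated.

stool();
translate([50, 71, 406]) spool();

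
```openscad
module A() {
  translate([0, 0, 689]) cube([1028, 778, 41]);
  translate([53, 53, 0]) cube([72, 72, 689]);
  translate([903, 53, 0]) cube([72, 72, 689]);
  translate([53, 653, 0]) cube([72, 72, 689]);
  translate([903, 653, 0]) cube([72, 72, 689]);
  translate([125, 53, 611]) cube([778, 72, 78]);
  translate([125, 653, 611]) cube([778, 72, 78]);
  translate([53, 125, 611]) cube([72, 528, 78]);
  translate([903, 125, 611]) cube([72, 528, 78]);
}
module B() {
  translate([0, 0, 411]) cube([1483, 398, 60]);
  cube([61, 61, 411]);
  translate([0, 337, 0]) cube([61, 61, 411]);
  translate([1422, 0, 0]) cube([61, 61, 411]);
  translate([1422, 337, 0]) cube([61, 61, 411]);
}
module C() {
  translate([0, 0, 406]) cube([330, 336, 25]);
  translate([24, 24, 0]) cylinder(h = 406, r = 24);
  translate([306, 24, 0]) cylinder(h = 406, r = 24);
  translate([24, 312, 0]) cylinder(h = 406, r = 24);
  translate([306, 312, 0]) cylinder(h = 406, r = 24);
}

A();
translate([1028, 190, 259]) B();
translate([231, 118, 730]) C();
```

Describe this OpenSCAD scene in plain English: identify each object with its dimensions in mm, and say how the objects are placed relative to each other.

A is a rectangular dining table. The top is 1028×778×41 mm with its upper surface at z = 730 mm. It stands on four 72×72 mm square legs, each inset 53 mm from the nearest pair of top edges, running from the floor to the underside of the top. Four apron rails, 72 mm thick and 78 mm tall, run between adjacent legs with their top edges flush with the underside of the top and their outer faces flush with the legs' outer faces.

B is a long wooden bench with a 1483 mm (x) × 398 mm (y) seat, 60 mm thick, its top surface 471 mm above the floor. Four 61 mm square legs at the seat corners, flush with the edges, run from z = 0 to the seat underside.

C is a four-legged stool. The seat is 330×336 mm, 25 mm thick, top at z = 431 mm. It stands on four round legs, each 48 mm in diameter, from z = 0 to the seat underside, each leg's axis is inset half a diameter from the nearest pair of seat edges (so the leg's bounding box is flush with the corner).

The bench is beside the table with their tops flush at z = 730. The stool is on top of the table.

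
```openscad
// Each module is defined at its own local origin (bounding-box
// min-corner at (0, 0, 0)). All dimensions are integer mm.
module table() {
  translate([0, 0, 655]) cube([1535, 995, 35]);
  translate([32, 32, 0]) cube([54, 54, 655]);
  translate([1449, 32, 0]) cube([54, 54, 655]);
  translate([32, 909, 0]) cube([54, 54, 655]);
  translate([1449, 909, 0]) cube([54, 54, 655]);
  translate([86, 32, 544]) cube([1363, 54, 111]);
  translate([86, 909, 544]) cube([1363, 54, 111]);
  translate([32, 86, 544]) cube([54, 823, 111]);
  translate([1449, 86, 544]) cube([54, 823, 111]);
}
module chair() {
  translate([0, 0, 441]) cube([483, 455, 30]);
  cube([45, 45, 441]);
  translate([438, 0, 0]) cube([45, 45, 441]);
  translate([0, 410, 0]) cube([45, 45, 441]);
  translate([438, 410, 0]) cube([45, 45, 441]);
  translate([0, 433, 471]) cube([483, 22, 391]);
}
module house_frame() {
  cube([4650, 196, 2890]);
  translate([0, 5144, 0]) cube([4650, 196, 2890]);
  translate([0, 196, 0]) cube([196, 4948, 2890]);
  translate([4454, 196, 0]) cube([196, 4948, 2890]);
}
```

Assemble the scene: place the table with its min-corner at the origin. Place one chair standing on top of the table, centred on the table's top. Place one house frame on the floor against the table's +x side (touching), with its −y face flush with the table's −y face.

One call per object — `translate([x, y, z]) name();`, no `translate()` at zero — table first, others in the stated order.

table();
translate([526, 270, 690]) chair();
translate([1535, 0, 0]) house_frame();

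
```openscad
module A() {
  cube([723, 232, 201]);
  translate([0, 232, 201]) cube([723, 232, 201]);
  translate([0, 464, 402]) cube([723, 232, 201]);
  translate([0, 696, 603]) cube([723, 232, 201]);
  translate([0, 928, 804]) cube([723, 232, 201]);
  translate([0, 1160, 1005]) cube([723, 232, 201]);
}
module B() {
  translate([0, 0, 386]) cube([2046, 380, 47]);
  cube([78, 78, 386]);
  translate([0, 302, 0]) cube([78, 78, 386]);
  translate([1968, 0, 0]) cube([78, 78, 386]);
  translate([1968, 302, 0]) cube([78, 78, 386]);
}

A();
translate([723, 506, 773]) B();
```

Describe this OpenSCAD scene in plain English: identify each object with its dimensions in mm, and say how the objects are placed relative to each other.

A is a run of 6 identical solid stair steps. Each tread is 723×232 mm and each step block is 201 mm high. Step 1 rests on the floor; step k is offset from step 1 by (k−1)×232 mm in y and (k−1)×201 mm in z.

B is a long wooden bench with a 2046 mm (x) × 380 mm (y) seat, 47 mm thick, its top surface 433 mm above the floor. Four 78 mm square legs at the seat corners, flush with the edges, run from z = 0 to the seat underside.

The bench is beside the staircase with their tops flush at z = 1206.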